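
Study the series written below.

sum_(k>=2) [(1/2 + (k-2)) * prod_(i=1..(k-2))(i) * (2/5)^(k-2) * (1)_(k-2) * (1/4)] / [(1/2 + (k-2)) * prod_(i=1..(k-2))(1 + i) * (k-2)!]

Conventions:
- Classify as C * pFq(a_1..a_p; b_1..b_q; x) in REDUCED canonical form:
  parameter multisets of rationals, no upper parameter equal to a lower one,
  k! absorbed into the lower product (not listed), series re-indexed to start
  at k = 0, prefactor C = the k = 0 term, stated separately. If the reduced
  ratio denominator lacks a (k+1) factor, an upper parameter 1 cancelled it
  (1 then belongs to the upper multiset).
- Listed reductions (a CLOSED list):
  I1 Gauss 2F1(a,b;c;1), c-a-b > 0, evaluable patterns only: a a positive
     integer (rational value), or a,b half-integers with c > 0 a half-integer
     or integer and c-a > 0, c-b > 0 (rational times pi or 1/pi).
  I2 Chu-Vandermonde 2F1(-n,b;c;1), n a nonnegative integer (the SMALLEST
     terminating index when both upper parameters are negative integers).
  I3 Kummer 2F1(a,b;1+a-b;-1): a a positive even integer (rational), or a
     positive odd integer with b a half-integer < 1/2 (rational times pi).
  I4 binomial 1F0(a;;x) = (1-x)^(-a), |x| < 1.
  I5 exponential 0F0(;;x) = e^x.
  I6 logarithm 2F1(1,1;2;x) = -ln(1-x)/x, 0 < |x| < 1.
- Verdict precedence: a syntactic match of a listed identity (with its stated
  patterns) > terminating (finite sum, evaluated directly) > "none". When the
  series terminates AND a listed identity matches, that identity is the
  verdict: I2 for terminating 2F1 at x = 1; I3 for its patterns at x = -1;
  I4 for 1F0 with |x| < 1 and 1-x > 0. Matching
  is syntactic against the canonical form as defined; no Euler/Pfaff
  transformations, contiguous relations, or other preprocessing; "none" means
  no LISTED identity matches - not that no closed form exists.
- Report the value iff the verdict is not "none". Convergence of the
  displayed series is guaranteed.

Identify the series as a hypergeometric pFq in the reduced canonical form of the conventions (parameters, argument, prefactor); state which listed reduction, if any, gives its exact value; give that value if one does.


Prefactor 1/4, argument 2/5: 2F1 with upper {1, 1} over lower {2}. Verdict (x = 2/5): logarithm (I6) applies (the logarithm: parameters (1,1;2), x = 2/5). Sum: (-5/8) * ln(3/5).

Key step: t_0 being 1/4, striking the common factor k + 1/2 reduces the term (C = 1/4, x = 2/5).
Adjacent-term ratio: r(k) = (2/5) * (k+1) (k+1) / [(k+2) (k+1)] ; factor over Q: parameters, x = (2/5), and C = 1/4.


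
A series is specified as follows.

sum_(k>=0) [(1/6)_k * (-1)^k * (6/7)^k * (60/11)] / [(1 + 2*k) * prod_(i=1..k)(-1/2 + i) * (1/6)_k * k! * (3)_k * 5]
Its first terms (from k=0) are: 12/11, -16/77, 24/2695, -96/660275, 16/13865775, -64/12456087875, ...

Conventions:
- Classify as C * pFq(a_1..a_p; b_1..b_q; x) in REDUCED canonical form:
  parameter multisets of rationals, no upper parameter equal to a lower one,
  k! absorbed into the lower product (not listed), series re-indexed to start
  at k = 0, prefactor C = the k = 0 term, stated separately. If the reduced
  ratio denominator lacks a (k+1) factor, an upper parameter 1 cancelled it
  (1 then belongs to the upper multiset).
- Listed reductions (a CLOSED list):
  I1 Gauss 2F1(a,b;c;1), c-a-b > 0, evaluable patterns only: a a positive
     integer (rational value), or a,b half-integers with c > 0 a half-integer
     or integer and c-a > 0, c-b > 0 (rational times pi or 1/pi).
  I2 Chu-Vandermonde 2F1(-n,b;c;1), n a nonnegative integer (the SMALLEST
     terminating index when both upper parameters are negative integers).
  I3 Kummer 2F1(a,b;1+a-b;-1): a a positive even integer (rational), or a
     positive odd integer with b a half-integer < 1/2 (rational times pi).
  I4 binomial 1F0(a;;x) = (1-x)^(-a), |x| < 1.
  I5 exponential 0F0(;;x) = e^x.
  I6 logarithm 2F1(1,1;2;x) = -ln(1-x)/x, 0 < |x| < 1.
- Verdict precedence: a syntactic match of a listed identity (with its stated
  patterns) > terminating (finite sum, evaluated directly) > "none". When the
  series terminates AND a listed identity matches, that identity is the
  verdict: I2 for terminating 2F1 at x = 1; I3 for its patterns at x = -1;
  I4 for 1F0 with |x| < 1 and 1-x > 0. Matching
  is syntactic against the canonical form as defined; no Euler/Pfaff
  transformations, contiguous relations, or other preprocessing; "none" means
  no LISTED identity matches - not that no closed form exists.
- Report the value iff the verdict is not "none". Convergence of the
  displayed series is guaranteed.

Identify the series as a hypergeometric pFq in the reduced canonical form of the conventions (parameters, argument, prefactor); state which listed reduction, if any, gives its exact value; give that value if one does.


Key observation: with t_0 = 12/11, the constant factors (prefactor 12/11) combine into one prefactor.
Term ratio: r(k) = (-6/7) * 1 / [(k+3/2) (k+3) (k+1)] - rational; roots negated = parameters, x = (-6/7), C = 12/11.

x = -6/7 here; the reduced form reads 0F2, upper {-}, lower {3/2, 3}, C = 12/11. Verdict: none (x = -6/7): each listed identity misses the multisets {-} ; {3/2, 3}.


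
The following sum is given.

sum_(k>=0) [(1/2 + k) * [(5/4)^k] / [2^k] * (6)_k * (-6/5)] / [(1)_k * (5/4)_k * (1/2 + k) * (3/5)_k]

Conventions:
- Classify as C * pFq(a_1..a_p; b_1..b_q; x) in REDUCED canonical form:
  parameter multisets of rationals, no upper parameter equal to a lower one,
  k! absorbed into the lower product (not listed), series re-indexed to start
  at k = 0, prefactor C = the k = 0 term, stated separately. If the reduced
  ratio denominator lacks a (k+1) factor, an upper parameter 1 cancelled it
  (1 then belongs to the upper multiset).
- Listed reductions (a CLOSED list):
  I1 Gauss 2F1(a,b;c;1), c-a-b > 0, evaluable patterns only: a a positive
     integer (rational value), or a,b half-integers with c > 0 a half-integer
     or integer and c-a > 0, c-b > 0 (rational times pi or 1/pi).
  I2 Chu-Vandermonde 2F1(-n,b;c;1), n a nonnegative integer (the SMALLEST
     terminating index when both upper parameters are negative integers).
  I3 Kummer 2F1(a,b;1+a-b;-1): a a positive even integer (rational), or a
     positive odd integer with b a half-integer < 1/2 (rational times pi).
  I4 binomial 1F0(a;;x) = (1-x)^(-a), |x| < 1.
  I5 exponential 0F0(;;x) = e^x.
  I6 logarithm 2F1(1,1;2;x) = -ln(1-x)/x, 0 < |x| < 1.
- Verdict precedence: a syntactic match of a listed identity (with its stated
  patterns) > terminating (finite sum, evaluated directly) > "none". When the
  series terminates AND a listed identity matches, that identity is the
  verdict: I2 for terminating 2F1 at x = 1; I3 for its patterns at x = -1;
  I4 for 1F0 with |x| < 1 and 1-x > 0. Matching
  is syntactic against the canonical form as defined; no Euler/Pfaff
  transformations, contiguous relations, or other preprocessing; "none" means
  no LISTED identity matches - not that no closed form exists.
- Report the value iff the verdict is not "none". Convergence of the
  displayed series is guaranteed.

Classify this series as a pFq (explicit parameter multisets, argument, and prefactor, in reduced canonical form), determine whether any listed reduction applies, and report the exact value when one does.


Structural cue: x = (5/8) and (1)_k (C = -6/5, x = 5/8) is k! itself.
Consecutive-term ratio: r(k) = (5/8) * (k+6) / [(k+3/5) (k+5/4) (k+1)] - rational in k. x = (5/8); t_0 = -6/5; negate the roots.

Reduced: x = 5/8, 1F2, upper = {6}, lower = {3/5, 5/4}, C = -6/5. Verdict: none - at argument 5/8 the multisets {6} ; {3/5, 5/4} match no listed identity.


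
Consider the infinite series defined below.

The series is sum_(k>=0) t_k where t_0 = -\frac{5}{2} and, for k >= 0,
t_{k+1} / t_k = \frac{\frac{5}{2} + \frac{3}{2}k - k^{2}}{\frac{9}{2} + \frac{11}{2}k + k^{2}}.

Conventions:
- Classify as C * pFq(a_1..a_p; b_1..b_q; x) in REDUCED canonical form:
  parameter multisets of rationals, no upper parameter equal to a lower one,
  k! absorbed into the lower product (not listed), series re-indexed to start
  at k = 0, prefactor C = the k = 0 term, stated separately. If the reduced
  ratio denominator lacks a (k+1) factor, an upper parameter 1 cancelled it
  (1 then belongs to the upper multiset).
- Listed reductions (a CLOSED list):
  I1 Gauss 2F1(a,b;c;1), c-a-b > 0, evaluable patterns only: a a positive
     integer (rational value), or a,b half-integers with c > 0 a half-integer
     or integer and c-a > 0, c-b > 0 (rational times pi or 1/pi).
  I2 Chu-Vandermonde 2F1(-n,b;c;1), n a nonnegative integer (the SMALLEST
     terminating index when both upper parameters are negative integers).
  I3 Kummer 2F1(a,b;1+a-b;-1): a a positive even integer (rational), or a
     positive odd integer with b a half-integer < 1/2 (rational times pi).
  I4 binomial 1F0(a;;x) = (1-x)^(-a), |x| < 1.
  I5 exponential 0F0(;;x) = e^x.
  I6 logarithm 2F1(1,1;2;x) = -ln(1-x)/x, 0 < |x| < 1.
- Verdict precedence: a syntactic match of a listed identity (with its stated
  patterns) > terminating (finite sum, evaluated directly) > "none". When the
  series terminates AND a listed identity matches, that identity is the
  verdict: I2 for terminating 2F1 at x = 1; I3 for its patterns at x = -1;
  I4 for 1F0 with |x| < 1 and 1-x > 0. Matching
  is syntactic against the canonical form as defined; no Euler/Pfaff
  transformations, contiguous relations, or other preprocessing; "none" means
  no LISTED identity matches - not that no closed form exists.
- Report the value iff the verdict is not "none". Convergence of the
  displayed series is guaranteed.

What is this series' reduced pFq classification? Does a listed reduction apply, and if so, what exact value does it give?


Reduced: x = -1, 2F1, upper = {-\frac{5}{2}, 1}, lower = {\frac{9}{2}}, C = -\frac{5}{2}. Verdict at x = -1: the Kummer evaluation I3 matches (x = -1; c = \frac{9}{2} equals 1+a-b for upper {-\frac{5}{2}, 1}: listed pattern). Hence: \left(-\frac{175}{128}\right) \cdot \pi.

Key observation: from the first term -\frac{5}{2}: roots of the ratio polynomials (C = -5/2) are the negated parameters.
Ratio: r(k) = -1 * (k-\frac{5}{2}) (k+1) / [(k+\frac{9}{2}) (k+1)] - rational in k. x = -1; t_0 = -\frac{5}{2}; negate the roots.


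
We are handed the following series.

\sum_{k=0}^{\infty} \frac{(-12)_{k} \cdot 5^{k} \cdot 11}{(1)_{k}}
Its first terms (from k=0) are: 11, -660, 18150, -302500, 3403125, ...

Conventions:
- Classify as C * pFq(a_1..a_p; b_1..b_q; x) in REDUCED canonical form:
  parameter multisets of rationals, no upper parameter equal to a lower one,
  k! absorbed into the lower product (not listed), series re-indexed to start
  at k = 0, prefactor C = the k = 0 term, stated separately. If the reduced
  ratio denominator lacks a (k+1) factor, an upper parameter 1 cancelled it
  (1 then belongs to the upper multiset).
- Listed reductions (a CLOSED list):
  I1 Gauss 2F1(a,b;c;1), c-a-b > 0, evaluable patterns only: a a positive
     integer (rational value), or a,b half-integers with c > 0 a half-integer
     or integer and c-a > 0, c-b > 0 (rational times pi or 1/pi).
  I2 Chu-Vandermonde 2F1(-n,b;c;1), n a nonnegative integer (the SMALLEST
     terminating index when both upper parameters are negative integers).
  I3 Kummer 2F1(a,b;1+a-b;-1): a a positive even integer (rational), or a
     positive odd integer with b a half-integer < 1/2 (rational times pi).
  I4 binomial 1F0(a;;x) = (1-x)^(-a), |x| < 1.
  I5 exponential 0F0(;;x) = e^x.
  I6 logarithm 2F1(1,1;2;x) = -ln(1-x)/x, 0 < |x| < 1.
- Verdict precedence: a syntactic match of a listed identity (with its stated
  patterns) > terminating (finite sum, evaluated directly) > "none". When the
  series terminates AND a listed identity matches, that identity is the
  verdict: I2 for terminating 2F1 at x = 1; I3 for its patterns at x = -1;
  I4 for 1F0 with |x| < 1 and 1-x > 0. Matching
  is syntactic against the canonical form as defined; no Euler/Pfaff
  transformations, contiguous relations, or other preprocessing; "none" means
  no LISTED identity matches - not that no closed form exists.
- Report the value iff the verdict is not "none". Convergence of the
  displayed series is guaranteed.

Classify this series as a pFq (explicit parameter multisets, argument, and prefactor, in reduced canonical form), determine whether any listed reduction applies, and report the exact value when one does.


x = 5 here; the reduced form reads 1F0, upper {-12}, lower {-}, C = 11. Verdict: terminating - no listed pattern fits, but -12 in the upper list cuts the series at k = 12; direct evaluation. Value: 184549376.

Key observation: x = 5 and (1)_k (C = 11, x = 5) is k! itself.
Consecutive-term ratio: r(k) = 5 * (k-12) / [(k+1)] - poly over poly, x = 5 from leading terms; C = 11 at k = 0.


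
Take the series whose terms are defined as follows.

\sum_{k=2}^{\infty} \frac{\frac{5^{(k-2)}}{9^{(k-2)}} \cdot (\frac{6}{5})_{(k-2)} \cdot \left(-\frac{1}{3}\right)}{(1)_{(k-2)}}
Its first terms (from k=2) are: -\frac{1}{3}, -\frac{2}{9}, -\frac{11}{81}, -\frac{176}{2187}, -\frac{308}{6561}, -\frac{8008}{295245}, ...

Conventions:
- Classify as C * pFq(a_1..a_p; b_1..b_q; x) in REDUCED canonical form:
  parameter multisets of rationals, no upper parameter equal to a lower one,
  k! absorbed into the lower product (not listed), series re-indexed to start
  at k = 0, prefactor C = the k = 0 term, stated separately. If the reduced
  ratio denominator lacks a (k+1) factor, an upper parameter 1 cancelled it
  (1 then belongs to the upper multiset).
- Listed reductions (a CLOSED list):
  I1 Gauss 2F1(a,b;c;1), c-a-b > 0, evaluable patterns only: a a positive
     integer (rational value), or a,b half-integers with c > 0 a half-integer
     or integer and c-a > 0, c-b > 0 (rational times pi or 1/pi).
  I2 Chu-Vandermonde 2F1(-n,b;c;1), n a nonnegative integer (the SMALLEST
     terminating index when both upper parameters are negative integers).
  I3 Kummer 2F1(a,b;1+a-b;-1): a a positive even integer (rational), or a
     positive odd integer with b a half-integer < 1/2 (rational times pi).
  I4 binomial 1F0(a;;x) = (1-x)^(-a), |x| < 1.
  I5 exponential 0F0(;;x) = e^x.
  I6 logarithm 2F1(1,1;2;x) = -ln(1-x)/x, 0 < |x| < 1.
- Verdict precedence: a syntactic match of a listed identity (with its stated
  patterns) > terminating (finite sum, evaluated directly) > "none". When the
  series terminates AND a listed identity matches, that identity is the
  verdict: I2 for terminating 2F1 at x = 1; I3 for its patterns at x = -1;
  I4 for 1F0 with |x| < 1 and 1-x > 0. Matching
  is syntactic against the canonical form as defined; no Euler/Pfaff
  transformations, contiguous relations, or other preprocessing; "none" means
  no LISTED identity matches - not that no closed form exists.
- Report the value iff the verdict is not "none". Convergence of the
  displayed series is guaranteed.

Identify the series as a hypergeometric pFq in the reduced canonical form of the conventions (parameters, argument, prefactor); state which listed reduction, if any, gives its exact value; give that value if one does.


The tell: from the first term -\frac{1}{3}: the two geometric factors (prefactor -1/3) combine into one argument.
Term ratio: r(k) = \frac{5}{9} * (k+\frac{6}{5}) / [(k+1)] - poly over poly, x = \frac{5}{9} from leading terms; C = -\frac{1}{3} at k = 0.

At argument \frac{5}{9}: a 1F0 with upper {\frac{6}{5}}, lower {-}, scaled by C = -\frac{1}{3}. Verdict at x = \frac{5}{9}: binomial (I4) matches (the 1F0 binomial series: exponent -6/5, x = \frac{5}{9}). Its exact value is \left(-\frac{1}{3}\right) \cdot \left(\frac{4}{9}\right)^{-\frac{6}{5}}.


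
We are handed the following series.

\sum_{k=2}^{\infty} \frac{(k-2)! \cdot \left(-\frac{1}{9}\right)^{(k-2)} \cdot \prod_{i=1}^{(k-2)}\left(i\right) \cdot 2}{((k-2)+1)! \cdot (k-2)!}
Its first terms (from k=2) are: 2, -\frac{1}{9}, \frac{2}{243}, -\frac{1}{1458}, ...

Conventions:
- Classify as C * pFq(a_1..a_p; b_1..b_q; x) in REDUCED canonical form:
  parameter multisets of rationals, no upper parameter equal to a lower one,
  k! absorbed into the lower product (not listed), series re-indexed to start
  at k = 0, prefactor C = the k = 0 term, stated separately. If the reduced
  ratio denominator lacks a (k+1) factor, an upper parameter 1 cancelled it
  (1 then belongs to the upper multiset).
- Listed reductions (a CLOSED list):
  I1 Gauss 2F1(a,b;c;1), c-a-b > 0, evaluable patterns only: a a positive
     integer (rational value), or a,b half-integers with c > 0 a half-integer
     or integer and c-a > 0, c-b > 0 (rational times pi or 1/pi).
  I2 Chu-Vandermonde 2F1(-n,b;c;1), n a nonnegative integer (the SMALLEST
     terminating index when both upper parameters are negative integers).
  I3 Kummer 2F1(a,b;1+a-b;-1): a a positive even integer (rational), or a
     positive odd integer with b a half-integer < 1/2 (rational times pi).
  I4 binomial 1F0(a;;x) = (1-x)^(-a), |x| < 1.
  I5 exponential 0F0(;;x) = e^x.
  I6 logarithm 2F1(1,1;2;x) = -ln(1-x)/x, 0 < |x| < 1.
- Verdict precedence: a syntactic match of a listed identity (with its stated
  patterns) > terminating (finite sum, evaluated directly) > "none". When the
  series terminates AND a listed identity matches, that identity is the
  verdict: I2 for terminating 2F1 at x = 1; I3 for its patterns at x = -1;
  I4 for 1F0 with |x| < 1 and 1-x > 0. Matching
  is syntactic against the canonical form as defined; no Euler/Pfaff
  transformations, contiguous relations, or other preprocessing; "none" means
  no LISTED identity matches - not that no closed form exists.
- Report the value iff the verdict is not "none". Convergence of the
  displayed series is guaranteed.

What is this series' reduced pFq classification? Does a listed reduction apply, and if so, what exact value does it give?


Reduced: x = -\frac{1}{9}, 2F1, upper = {1, 1}, lower = {2}, C = 2. Verdict: the logarithmic series (I6) fires (the logarithm: parameters (1,1;2), x = -\frac{1}{9}). Its exact value is 18 \cdot \ln\left(\frac{10}{9}\right).

The tell: from the first term 2: the factorial ratio (prefactor 2) (k+a-1)!/(a-1)! is a rising factorial (a)_k.
Adjacent-term ratio: r(k) = -\frac{1}{9} * (k+1) (k+1) / [(k+2) (k+1)] - rational in k. x = -\frac{1}{9}; t_0 = 2; negate the roots.


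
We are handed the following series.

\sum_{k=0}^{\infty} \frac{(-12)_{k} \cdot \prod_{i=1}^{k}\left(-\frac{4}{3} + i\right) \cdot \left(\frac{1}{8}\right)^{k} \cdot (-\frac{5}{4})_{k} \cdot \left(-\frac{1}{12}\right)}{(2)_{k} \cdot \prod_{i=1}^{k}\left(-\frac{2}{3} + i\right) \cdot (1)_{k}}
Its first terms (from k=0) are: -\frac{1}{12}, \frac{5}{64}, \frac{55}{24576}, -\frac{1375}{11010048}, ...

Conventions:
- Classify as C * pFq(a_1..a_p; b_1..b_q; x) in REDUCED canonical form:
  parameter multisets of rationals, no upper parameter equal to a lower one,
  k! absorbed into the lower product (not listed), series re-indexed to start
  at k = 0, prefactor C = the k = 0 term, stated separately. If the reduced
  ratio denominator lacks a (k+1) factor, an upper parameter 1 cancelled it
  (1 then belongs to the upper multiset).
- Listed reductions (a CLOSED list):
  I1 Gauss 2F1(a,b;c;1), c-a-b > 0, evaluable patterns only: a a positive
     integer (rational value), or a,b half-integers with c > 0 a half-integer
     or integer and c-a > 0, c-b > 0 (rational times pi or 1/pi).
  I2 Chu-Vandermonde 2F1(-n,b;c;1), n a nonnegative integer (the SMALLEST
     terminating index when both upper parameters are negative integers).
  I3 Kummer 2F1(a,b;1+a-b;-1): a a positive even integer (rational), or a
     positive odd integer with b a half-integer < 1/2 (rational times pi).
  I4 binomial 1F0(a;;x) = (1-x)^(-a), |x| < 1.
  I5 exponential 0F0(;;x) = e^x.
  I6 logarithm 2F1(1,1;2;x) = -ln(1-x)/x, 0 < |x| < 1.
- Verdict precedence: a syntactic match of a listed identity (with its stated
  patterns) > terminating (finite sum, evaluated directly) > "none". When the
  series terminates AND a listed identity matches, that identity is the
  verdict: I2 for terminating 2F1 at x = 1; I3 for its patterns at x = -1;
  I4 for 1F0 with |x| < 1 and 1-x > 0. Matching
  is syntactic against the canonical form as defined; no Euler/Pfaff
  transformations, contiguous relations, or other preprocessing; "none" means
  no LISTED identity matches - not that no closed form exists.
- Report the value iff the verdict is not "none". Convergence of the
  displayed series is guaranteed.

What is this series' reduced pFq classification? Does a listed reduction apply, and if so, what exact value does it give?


This is -\frac{1}{12} * 3F2(-12, -\frac{5}{4}, -\frac{1}{3}; \frac{1}{3}, 2; \frac{1}{8}) in reduced canonical form. Verdict: terminating - upper -12 stops the sum at k = 12; the 13 terms are added exactly. Hence: -\frac{710477373896205880369}{230215366039895204167680}.

Structural cue: from the first term -\frac{1}{12}: the running product (C = -1/12, x = 1/8) telescopes to a rising factorial.
Consecutive-term ratio: r(k) = \frac{1}{8} * (k-12) (k-\frac{5}{4}) (k-\frac{1}{3}) / [(k+\frac{1}{3}) (k+2) (k+1)] - rational in k, leading ratio \frac{1}{8}; with t_0 = -\frac{1}{12}, classification follows.


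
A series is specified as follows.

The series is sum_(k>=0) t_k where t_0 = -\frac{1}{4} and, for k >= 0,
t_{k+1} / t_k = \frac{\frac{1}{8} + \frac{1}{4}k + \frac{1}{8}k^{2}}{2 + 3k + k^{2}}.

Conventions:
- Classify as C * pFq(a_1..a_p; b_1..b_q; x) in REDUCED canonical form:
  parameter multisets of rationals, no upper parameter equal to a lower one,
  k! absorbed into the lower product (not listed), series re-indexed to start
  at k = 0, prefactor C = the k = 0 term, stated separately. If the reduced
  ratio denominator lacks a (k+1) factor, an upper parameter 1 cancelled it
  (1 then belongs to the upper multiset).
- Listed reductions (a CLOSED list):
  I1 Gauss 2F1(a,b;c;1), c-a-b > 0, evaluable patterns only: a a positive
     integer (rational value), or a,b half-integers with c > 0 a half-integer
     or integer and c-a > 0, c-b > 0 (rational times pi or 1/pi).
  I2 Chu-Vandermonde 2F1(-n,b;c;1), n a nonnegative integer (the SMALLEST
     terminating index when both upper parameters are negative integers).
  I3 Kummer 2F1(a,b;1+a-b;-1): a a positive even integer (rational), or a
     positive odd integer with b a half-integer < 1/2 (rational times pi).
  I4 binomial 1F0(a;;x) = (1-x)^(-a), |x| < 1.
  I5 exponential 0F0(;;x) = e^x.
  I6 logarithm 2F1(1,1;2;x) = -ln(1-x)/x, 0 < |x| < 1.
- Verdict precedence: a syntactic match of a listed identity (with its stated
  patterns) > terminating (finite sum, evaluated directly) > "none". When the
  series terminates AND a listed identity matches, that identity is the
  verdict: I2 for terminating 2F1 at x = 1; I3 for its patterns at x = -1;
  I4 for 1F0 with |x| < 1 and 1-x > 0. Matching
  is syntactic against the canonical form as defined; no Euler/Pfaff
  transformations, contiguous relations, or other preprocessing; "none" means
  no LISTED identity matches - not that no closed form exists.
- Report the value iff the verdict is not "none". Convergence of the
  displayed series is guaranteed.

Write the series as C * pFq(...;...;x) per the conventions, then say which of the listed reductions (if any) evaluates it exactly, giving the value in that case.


Key step: with t_0 = -\frac{1}{4}, roots of the ratio polynomials (C = -1/4, x = 1/8) are the negated parameters.
Ratio: r(k) = \frac{1}{8} * (k+1) (k+1) / [(k+2) (k+1)] - rational in k, leading ratio \frac{1}{8}; with t_0 = -\frac{1}{4}, classification follows.

Prefactor -\frac{1}{4}, argument \frac{1}{8}: 2F1 with upper {1, 1} over lower {2}. Verdict (x = \frac{1}{8}): the I6 logarithm reduction applies (the logarithm: parameters (1,1;2), x = \frac{1}{8}). Its exact value is 2 \cdot \ln\left(\frac{7}{8}\right).


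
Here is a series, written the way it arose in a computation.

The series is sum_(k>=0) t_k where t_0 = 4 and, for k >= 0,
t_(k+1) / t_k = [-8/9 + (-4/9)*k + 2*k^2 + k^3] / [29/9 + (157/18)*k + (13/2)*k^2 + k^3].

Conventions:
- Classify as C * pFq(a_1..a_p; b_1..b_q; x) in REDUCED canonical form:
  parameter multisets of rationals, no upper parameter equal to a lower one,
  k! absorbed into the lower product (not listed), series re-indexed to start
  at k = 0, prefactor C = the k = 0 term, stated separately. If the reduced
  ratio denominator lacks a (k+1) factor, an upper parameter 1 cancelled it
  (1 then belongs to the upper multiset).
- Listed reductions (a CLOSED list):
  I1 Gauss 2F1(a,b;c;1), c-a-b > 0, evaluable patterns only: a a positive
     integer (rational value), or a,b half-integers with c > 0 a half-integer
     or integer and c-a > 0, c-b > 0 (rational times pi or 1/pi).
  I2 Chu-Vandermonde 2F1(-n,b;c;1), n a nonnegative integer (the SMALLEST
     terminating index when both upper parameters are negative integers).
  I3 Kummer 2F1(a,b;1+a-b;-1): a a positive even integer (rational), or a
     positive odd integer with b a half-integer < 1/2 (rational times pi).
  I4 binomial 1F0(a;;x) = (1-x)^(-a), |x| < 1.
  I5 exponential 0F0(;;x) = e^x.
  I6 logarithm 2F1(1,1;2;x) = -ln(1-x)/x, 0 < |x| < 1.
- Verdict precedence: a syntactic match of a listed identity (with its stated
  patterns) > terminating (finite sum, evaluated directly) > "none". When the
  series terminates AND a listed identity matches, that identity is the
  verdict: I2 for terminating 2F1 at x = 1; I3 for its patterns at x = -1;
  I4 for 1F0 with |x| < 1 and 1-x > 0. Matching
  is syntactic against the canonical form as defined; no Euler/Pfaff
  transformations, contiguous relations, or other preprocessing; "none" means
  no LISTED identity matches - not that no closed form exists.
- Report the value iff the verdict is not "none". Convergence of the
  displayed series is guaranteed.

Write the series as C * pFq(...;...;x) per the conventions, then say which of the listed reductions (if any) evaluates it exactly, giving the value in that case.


x = 1 here; the reduced form reads 2F1, upper {-2/3, 2}, lower {29/6}, C = 4. Verdict: Gauss (I1, integer-parameter pattern) fires (x = 1: the Gamma ratio telescopes since c-a-b = 7/2 > 0 and a = 2 in Z>0). Its exact value is 1564/567.

The tell: t_0 being 4, the ratio is unreduced: k + 2/3 divides both sides (C = 4, x = 1).
Adjacent-term ratio: r(k) = 1 * (k-2/3) (k+2) / [(k+29/6) (k+1)] - rational; roots negated = parameters, x = 1, C = 4.


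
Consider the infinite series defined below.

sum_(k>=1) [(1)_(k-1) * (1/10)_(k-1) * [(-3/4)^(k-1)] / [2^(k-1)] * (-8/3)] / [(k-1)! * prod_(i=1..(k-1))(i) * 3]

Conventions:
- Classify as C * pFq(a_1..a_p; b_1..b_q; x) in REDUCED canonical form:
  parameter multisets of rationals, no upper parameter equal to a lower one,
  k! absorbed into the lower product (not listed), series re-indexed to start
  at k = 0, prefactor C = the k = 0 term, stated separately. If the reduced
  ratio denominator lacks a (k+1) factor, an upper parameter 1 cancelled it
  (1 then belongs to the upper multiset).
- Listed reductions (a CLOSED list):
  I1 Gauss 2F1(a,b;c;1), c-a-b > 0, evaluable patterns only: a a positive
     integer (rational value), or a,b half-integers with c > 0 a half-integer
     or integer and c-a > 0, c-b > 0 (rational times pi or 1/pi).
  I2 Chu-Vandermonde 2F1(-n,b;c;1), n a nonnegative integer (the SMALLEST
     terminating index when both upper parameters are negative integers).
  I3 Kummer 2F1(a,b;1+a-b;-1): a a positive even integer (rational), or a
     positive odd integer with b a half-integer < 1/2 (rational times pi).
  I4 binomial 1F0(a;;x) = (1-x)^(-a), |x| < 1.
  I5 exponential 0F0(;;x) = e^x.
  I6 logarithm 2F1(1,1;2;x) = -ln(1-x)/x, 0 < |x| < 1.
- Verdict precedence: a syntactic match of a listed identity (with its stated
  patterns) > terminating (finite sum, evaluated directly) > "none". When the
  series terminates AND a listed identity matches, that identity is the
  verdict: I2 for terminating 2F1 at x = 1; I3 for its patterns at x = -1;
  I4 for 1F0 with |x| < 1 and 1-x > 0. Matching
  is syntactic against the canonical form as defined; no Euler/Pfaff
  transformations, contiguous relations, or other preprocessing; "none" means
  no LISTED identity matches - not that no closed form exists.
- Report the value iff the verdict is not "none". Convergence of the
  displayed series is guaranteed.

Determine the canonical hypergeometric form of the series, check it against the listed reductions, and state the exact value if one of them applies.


With C = -8/9: the canonical form is 1F0(1/10; -; -3/8). Verdict: this is the binomial series (I4) (the 1F0 binomial series: exponent -1/10, x = -3/8). Hence: (-8/9) * (11/8)^(-1/10).

First insight: t_0 = -8/9 here, and the parameter 1 appears in both the upper and lower lists and cancels.
Term ratio: r(k) = (-3/8) * (k+1/10) / [(k+1)] - rational; roots negated = parameters, x = (-3/8), C = -8/9.


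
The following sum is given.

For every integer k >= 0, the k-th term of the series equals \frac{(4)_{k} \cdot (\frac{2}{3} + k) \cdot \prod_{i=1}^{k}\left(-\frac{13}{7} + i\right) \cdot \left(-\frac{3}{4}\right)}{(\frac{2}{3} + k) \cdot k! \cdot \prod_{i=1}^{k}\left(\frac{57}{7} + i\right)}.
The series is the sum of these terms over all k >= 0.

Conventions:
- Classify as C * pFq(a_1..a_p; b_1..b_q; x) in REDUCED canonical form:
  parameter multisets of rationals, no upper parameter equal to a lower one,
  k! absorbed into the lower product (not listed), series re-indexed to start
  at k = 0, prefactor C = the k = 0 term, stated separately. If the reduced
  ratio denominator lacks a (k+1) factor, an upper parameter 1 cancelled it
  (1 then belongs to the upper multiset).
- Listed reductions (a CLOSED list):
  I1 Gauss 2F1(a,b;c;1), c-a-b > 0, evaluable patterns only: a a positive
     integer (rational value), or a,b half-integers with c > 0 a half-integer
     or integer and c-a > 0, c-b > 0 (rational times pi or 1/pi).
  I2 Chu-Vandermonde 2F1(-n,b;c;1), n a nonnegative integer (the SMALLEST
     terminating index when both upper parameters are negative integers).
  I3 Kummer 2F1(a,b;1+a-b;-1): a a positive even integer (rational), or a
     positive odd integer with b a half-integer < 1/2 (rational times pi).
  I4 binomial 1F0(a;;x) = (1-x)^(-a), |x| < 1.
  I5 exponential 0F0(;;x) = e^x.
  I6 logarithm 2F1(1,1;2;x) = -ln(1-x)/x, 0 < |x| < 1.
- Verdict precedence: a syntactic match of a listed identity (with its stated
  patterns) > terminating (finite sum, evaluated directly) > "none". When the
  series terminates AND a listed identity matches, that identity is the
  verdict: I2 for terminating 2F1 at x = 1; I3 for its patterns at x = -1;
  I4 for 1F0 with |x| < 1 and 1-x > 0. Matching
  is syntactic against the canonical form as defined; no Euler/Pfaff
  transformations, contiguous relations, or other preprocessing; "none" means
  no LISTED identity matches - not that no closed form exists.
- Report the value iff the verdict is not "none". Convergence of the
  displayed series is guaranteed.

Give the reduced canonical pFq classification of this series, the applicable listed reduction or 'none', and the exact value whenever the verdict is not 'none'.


Key observation: t_0 being -\frac{3}{4}, the lower running product (prefactor -3/4) is a rising factorial.
Term ratio: r(k) = 1 * (k-\frac{6}{7}) (k+4) / [(k+\frac{64}{7}) (k+1)] - rational in k. x = 1; t_0 = -\frac{3}{4}; negate the roots.

This is -\frac{3}{4} * 2F1(-\frac{6}{7}, 4; \frac{64}{7}; 1) in reduced canonical form. Verdict: the Gauss summation I1 applies (x = 1: the Gamma ratio telescopes since c-a-b = 6 > 0 and a = 4 in Z>0). Exact value: -\frac{61275}{134456}.


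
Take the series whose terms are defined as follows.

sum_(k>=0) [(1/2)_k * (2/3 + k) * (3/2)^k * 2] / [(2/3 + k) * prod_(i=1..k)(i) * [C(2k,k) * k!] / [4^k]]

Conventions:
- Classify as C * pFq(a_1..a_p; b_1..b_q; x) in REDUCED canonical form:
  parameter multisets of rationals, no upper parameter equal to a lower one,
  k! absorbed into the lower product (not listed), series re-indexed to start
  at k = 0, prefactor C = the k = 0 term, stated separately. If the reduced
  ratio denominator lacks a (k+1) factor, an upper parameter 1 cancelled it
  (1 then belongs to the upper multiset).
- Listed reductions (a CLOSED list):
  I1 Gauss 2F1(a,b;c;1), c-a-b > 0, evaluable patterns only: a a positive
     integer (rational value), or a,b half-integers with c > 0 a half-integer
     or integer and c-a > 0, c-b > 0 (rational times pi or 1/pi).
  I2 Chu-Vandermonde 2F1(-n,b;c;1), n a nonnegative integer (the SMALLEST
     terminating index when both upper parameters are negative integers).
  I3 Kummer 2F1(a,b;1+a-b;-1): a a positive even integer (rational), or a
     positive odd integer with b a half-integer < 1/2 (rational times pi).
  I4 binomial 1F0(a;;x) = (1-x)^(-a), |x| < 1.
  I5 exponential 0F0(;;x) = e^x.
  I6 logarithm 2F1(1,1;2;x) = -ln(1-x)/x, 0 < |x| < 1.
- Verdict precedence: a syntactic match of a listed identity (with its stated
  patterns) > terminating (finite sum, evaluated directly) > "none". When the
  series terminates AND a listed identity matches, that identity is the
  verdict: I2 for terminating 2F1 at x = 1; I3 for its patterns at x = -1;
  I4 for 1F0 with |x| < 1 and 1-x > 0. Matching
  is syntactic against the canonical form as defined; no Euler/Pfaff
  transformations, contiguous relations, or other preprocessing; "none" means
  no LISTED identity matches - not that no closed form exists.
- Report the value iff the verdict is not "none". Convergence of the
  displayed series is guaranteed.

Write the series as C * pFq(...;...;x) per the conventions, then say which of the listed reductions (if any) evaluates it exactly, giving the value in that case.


With C = 2: the canonical form is 0F0(-; -; 3/2). Verdict: this is exponential (I5) (the 0F0 exponential series at x = 3/2). Value: 2 * e^(3/2).

First insight: from the first term 2: the factor k + 2/3 cancels (top and bottom), leaving C = 2, x = 3/2.
Ratio: r(k) = (3/2) * 1 / [(k+1)] - rational in k, leading ratio (3/2); with t_0 = 2, classification follows.


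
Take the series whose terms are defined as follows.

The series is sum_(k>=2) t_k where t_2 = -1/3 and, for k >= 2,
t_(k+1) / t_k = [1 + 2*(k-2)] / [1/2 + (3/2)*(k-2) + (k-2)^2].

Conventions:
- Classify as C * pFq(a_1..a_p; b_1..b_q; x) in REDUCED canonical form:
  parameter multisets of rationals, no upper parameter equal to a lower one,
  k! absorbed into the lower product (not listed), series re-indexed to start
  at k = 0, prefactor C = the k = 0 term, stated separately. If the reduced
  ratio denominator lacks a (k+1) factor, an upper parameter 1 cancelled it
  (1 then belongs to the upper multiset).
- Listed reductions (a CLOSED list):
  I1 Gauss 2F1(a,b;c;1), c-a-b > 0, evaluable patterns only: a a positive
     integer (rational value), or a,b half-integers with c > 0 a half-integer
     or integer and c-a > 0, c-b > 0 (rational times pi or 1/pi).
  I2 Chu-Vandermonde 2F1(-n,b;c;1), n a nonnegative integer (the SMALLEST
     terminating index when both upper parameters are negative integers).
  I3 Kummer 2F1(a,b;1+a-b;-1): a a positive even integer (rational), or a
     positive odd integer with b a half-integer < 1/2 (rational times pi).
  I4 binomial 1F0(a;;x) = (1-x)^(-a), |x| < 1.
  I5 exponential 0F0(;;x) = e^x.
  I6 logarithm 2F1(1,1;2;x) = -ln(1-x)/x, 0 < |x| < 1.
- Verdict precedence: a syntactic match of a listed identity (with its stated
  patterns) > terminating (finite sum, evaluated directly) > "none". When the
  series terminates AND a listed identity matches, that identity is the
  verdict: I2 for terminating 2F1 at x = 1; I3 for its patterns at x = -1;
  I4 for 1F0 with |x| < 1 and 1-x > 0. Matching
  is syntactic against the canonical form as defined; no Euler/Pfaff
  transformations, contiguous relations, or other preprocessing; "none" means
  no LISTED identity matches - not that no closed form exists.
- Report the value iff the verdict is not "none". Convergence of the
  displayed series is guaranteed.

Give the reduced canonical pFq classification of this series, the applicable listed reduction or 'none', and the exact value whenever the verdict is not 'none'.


Reduced: x = 2, 0F0, upper = {-}, lower = {-}, C = -1/3. Verdict: this is the I5 exponential reduction (the 0F0 exponential series at x = 2). Exact value: (-1/3) * e^(2).

Key observation: with t_0 = -1/3, roots of the ratio polynomials (prefactor -1/3) are the negated parameters.
Term ratio: r(k) = 2 * 1 / [(k+1)] - rational in k. x = 2; t_0 = -1/3; negate the roots.


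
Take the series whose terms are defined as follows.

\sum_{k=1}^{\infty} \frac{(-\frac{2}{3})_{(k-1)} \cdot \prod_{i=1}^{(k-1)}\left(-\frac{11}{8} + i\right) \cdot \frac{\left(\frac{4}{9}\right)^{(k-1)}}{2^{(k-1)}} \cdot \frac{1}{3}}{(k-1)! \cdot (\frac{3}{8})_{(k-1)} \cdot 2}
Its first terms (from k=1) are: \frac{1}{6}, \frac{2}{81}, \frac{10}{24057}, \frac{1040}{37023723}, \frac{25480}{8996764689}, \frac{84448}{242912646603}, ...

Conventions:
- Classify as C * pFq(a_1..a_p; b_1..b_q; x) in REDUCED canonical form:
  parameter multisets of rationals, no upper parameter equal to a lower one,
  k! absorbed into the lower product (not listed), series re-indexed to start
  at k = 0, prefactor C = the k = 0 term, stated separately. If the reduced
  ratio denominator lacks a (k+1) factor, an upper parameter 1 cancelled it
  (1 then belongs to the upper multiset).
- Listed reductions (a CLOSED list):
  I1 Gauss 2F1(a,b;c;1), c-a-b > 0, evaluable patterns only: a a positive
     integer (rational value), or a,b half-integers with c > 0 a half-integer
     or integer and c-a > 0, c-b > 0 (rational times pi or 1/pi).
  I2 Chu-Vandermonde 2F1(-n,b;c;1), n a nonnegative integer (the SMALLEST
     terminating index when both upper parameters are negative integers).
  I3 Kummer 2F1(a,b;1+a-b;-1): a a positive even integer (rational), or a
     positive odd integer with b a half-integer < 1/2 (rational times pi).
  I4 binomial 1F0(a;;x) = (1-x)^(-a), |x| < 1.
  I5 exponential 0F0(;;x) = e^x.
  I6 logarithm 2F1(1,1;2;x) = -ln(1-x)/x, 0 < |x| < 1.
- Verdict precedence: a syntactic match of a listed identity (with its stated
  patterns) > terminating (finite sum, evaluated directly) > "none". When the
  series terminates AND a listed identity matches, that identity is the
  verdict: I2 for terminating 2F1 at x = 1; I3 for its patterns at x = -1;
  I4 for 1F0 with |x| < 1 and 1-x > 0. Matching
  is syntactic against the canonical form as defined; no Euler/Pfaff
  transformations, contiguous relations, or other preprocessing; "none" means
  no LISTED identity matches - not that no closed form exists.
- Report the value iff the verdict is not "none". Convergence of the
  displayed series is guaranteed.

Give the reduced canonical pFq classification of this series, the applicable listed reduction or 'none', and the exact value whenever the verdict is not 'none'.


The series (x = \frac{2}{9}) is 2F1: upper {-\frac{2}{3}, -\frac{3}{8}}, lower {\frac{3}{8}}, prefactor \frac{1}{6}. Verdict: none. No listed pattern accepts 2F1(-\frac{2}{3}, -\frac{3}{8}; \frac{3}{8}; \frac{2}{9}).

First insight: t_0 being \frac{1}{6}, the two k-th powers (C = 1/6, x = 2/9) combine into one argument.
Adjacent-term ratio: r(k) = \frac{2}{9} * (k-\frac{2}{3}) (k-\frac{3}{8}) / [(k+\frac{3}{8}) (k+1)] ; factor over Q: parameters, x = \frac{2}{9}, and C = \frac{1}{6}.


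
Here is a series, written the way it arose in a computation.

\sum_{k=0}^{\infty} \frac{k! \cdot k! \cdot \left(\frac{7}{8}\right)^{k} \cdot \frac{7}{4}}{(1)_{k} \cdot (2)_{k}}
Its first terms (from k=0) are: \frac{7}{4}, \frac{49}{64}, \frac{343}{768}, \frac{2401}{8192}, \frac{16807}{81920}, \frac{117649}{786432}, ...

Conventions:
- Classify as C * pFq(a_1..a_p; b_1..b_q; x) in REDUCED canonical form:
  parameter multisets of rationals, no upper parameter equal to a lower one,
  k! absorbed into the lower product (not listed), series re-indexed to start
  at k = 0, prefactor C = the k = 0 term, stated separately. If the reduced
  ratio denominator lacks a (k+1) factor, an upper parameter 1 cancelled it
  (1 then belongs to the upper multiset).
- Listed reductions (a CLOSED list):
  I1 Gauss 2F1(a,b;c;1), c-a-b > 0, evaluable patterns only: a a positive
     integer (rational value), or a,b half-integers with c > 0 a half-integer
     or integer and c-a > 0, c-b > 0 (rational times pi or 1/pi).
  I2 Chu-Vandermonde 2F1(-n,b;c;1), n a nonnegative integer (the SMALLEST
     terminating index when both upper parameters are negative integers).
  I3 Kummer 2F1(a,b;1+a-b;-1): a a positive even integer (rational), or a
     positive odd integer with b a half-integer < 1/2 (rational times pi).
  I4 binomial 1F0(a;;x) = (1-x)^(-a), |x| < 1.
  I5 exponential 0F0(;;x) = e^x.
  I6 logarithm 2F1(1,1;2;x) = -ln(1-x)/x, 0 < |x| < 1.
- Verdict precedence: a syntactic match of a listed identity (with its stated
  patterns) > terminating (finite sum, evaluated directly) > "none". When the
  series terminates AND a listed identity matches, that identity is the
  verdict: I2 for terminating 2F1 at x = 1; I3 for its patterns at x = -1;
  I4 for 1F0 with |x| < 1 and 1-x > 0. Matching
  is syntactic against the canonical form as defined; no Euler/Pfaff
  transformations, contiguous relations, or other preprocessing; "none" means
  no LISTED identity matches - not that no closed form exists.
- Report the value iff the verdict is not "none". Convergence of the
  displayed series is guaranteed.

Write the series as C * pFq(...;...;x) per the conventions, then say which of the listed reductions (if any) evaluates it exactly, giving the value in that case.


This is \frac{7}{4} * 2F1(1, 1; 2; \frac{7}{8}) in reduced canonical form. Verdict: the I6 logarithm reduction applies (the logarithm: parameters (1,1;2), x = \frac{7}{8}). Hence: \left(-2\right) \cdot \ln\left(\frac{1}{8}\right).

First insight: from the first term \frac{7}{4}: (1)_k (prefactor 7/4) is k! itself.
Consecutive-term ratio: r(k) = \frac{7}{8} * (k+1) (k+1) / [(k+2) (k+1)] - rational in k. x = \frac{7}{8}; t_0 = \frac{7}{4}; negate the roots.
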